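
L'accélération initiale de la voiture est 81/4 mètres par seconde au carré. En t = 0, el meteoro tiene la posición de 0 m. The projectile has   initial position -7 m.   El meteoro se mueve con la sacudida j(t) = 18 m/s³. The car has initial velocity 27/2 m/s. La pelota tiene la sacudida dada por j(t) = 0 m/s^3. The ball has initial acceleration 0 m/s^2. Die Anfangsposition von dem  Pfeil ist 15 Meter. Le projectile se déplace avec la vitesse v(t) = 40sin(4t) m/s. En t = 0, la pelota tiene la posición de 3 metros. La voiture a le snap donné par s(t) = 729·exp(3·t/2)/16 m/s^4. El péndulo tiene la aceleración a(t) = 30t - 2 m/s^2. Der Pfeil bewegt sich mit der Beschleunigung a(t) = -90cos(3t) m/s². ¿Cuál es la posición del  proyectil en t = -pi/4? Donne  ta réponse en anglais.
We must find the antiderivative of our velocity equation v(t) = 40·sin(4·t) 1 time. Integrating velocity and using the initial condition x(0) = -7, we get x(t) = 3 - 10·cos(4·t). Using x(t) = 3 - 10·cos(4·t) and substituting t = -pi/4, we find x = 13.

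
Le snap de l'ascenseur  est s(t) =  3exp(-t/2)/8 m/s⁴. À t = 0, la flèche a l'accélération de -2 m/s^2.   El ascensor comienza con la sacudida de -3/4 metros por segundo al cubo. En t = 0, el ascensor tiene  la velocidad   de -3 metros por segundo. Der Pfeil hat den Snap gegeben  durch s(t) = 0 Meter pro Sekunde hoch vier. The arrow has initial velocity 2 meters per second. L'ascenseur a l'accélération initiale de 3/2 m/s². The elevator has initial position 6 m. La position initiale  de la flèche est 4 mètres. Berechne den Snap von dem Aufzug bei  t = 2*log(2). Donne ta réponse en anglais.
We have snap s(t) = 3·exp(-t/2)/8. Substituting t = 2*log(2): s(2*log(2)) = 3/16.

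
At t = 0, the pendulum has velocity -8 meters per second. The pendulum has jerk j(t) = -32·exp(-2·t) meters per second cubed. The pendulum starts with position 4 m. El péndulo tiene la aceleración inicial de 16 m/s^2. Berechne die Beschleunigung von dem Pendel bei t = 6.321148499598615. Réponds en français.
Pour résoudre ceci, nous devons prendre 1 primitive de notre équation du jerk j(t) = -32·exp(-2·t). La primitive du jerk est l'accélération. En utilisant a(0) = 16, nous obtenons a(t) = 16·exp(-2·t). De l'équation de l'accélération a(t) = 16·exp(-2·t), nous substituons t = 6.321148499598615 pour obtenir a = 0.0000517178136919870.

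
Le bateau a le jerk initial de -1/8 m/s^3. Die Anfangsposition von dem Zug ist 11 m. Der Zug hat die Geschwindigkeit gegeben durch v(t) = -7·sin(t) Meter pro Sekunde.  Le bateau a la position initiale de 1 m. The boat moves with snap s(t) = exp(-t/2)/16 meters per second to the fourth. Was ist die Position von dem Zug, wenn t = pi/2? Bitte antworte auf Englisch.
Starting from velocity v(t) = -7·sin(t), we take 1 integral. The integral of velocity is position. Using x(0) = 11, we get x(t) = 7·cos(t) + 4. Using x(t) = 7·cos(t) + 4 and substituting t = pi/2, we find x = 4.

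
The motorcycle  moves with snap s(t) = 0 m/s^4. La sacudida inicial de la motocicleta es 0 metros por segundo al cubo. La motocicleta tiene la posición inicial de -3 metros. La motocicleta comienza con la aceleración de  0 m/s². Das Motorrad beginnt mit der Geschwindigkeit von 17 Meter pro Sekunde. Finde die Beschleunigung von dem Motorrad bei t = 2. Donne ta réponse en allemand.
Um dies zu lösen, müssen wir 2 Integrale unserer Gleichung für den Snap s(t) = 0 finden. Mit ∫s(t)dt und Anwendung von j(0) = 0, finden wir j(t) = 0. Die Stammfunktion von dem Ruck ist die Beschleunigung. Mit a(0) = 0 erhalten wir a(t) = 0. Aus der Gleichung für die Beschleunigung a(t) = 0, setzen wir t = 2 ein und erhalten a = 0.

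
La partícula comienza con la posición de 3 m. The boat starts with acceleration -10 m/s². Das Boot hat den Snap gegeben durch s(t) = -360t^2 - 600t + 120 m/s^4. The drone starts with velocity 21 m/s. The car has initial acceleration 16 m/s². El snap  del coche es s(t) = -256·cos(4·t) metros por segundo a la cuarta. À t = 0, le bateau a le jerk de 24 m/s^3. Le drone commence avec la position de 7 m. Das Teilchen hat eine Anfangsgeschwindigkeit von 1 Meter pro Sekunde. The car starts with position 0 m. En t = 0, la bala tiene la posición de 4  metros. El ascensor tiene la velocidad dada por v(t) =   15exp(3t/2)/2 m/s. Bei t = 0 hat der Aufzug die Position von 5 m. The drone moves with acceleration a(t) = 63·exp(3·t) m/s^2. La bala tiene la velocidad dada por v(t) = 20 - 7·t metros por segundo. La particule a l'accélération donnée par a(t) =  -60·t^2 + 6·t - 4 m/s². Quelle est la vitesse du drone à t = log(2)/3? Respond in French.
Nous devons trouver la primitive de notre équation de l'accélération a(t) = 63·exp(3·t) 1 fois. En intégrant l'accélération et en utilisant la condition initiale v(0) = 21, nous obtenons v(t) = 21·exp(3·t). De l'équation de la vitesse v(t) = 21·exp(3·t), nous substituons t = log(2)/3 pour obtenir v = 42.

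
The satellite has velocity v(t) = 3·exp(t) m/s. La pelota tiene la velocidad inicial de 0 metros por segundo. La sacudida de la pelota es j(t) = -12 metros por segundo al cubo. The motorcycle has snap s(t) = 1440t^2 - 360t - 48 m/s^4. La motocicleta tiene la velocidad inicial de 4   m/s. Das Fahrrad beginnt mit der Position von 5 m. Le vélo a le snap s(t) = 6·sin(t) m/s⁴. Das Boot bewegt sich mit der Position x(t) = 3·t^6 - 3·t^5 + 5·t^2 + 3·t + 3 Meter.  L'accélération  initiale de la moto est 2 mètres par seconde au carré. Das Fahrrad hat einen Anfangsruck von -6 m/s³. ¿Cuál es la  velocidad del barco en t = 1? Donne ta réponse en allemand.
Ausgehend von der Position x(t) = 3·t^6 - 3·t^5 + 5·t^2 + 3·t + 3, nehmen wir 1 Ableitung. Mit d/dt von x(t) finden wir v(t) = 18·t^5 - 15·t^4 + 10·t + 3. Wir haben die Geschwindigkeit v(t) = 18·t^5 - 15·t^4 + 10·t + 3. Durch Einsetzen von t = 1: v(1) = 16.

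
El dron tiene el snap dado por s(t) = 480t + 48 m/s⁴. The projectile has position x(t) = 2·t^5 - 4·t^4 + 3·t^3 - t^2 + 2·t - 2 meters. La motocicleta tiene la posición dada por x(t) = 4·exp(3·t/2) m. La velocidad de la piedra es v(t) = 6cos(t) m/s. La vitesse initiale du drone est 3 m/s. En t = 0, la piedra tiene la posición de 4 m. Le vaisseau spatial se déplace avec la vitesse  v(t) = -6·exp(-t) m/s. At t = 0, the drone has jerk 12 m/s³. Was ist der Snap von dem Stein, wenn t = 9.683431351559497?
Wir müssen unsere Gleichung für die Geschwindigkeit v(t) = 6·cos(t) 3-mal ableiten. Durch Ableiten von der Geschwindigkeit erhalten wir die Beschleunigung: a(t) = -6·sin(t). Durch Ableiten von der Beschleunigung erhalten wir den Ruck: j(t) = -6·cos(t). Die Ableitung von dem Ruck ergibt den Snap: s(t) = 6·sin(t). Wir haben den Snap s(t) = 6·sin(t). Durch Einsetzen von t = 9.683431351559497: s(9.683431351559497) = -1.53467381730762.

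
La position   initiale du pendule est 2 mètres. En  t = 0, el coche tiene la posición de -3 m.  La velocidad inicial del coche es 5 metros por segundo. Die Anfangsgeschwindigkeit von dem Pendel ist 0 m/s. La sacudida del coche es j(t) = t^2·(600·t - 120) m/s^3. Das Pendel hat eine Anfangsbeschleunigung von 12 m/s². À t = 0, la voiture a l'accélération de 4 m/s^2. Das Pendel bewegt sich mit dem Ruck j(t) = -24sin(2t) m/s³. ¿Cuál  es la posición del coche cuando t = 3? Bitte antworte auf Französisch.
Pour résoudre ceci, nous devons prendre 3 intégrales de notre équation du jerk j(t) = t^2·(600·t - 120). L'intégrale du jerk est l'accélération. En utilisant a(0) = 4, nous obtenons a(t) = 150·t^4 - 40·t^3 + 4. L'intégrale de l'accélération est la vitesse. En utilisant v(0) = 5, nous obtenons v(t) = 30·t^5 - 10·t^4 + 4·t + 5. En intégrant la vitesse et en utilisant la condition initiale x(0) = -3, nous obtenons x(t) = 5·t^6 - 2·t^5 + 2·t^2 + 5·t - 3. En utilisant x(t) = 5·t^6 - 2·t^5 + 2·t^2 + 5·t - 3 et en substituant t = 3, nous trouvons x = 3189.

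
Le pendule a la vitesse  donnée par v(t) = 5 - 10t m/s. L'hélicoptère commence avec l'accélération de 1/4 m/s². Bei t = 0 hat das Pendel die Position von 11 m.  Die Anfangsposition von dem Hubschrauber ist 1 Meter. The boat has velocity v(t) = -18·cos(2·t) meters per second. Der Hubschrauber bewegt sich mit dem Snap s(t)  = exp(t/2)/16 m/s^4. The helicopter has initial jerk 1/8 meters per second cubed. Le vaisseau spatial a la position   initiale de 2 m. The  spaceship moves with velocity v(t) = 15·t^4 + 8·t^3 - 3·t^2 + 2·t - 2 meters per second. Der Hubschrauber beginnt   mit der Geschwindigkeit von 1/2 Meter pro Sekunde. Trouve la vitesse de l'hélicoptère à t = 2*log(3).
Nous devons trouver la primitive de notre équation du snap s(t) = exp(t/2)/16 3 fois. En intégrant le snap et en utilisant la condition initiale j(0) = 1/8, nous obtenons j(t) = exp(t/2)/8. L'intégrale du jerk est l'accélération. En utilisant a(0) = 1/4, nous obtenons a(t) = exp(t/2)/4. L'intégrale de l'accélération est la vitesse. En utilisant v(0) = 1/2, nous obtenons v(t) = exp(t/2)/2. Nous avons la vitesse v(t) = exp(t/2)/2. En substituant t = 2*log(3): v(2*log(3)) = 3/2.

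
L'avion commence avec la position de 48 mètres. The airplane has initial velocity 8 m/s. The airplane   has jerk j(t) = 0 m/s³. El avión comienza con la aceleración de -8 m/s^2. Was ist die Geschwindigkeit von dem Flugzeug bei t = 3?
Wir müssen die Stammfunktion unserer Gleichung für den Ruck j(t) = 0 2-mal finden. Das Integral von dem Ruck, mit a(0) = -8, ergibt die Beschleunigung: a(t) = -8. Mit ∫a(t)dt und Anwendung von v(0) = 8, finden wir v(t) = 8 - 8·t. Aus der Gleichung für die Geschwindigkeit v(t) = 8 - 8·t, setzen wir t = 3 ein und erhalten v = -16.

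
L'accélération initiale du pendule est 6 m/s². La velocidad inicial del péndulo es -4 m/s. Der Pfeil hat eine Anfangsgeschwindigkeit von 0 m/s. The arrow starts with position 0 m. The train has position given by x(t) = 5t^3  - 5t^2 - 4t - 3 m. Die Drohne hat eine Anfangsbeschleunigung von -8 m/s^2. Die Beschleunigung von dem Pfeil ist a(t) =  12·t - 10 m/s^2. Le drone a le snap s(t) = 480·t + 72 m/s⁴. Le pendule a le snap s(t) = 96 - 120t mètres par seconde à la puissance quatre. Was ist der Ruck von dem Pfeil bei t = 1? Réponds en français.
Pour résoudre ceci, nous devons prendre 1 dérivée de notre équation de l'accélération a(t) = 12·t - 10. En prenant d/dt de a(t), nous trouvons j(t) = 12. En utilisant j(t) = 12 et en substituant t = 1, nous trouvons j = 12.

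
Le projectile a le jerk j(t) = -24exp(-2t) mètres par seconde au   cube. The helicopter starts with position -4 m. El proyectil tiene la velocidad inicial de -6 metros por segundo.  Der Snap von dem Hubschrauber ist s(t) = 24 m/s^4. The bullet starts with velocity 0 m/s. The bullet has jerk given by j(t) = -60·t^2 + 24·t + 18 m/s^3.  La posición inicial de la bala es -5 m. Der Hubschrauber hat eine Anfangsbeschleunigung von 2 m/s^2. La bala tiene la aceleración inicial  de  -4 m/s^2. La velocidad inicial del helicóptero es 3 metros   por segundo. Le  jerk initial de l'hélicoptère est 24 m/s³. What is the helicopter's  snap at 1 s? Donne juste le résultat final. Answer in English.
The snap at t = 1 is s = 24.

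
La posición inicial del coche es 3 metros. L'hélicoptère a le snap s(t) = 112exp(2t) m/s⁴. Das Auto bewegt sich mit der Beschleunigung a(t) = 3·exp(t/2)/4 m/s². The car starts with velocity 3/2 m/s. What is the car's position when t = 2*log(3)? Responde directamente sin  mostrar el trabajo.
x(2*log(3)) = 9.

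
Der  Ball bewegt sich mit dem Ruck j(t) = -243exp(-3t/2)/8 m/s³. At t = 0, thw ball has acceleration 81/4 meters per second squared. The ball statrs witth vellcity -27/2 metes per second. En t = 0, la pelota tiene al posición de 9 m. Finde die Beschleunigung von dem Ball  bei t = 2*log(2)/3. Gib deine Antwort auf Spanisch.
Necesitamos integrar nuestra ecuación de la sacudida j(t) = -243·exp(-3·t/2)/8 1 vez. Integrando la sacudida y usando la condición inicial a(0) = 81/4, obtenemos a(t) = 81·exp(-3·t/2)/4. De la ecuación de la aceleración a(t) = 81·exp(-3·t/2)/4, sustituimos t = 2*log(2)/3 para obtener a = 81/8.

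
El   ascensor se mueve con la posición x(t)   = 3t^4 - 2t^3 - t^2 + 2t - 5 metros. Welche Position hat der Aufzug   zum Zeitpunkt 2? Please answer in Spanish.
De la ecuación de la posición x(t) = 3·t^4 - 2·t^3 - t^2 + 2·t - 5, sustituimos t = 2 para obtener x = 27.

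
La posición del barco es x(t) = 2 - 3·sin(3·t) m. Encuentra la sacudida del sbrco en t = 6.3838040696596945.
Debemos derivar nuestra ecuación de la posición x(t) = 2 - 3·sin(3·t) 3 veces. La derivada de la posición da la velocidad: v(t) = -9·cos(3·t). Tomando d/dt de v(t), encontramos a(t) = 27·sin(3·t). Derivando la aceleración, obtenemos la sacudida: j(t) = 81·cos(3·t). Usando j(t) = 81·cos(3·t) y sustituyendo t = 6.3838040696596945, encontramos j = 77.3376881164374.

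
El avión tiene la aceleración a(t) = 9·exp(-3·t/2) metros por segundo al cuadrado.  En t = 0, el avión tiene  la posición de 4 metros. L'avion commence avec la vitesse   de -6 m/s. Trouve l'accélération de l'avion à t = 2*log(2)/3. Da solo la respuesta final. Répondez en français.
À t = 2*log(2)/3, a = 9/2.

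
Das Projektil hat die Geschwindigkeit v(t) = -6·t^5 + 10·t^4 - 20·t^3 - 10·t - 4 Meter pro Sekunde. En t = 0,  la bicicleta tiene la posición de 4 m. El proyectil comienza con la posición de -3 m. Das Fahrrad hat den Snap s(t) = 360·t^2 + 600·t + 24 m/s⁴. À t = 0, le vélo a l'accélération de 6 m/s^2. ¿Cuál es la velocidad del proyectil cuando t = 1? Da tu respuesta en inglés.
Using v(t) = -6·t^5 + 10·t^4 - 20·t^3 - 10·t - 4 and substituting t = 1, we find v = -30.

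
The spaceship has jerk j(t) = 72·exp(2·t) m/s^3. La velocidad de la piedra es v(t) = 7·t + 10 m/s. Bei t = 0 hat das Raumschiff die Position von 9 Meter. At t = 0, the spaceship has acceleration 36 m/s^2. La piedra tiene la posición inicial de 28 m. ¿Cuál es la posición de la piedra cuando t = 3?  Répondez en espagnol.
Partiendo de la velocidad v(t) = 7·t + 10, tomamos 1 antiderivada. La integral de la velocidad es la posición. Usando x(0) = 28, obtenemos x(t) = 7·t^2/2 + 10·t + 28. Usando x(t) = 7·t^2/2 + 10·t + 28 y sustituyendo t = 3, encontramos x = 179/2.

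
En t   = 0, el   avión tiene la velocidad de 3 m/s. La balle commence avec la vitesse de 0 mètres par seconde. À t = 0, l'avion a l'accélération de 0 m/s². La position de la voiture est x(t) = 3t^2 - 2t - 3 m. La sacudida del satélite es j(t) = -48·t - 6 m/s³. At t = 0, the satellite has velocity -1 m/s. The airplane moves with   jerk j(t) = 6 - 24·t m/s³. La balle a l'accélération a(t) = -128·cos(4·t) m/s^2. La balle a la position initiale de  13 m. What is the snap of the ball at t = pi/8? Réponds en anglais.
To solve this, we need to take 2 derivatives of our acceleration equation a(t) = -128·cos(4·t). Taking d/dt of a(t), we find j(t) = 512·sin(4·t). Taking d/dt of j(t), we find s(t) = 2048·cos(4·t). Using s(t) = 2048·cos(4·t) and substituting t = pi/8, we find s = 0.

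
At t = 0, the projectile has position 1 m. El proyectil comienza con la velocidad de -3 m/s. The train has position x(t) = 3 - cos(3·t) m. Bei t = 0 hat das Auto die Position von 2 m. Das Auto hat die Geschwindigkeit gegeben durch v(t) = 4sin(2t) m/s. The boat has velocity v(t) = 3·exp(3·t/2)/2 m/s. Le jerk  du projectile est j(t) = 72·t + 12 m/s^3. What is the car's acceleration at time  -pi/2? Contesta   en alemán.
Um dies zu lösen, müssen wir 1 Ableitung unserer Gleichung für die Geschwindigkeit v(t) = 4·sin(2·t) nehmen. Die Ableitung von der Geschwindigkeit ergibt die Beschleunigung: a(t) = 8·cos(2·t). Aus der Gleichung für die Beschleunigung a(t) = 8·cos(2·t), setzen wir t = -pi/2 ein und erhalten a = -8.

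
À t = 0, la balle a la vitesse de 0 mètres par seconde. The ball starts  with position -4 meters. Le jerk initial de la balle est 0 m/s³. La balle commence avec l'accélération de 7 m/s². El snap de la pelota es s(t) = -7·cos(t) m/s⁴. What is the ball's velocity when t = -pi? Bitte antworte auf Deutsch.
Um dies zu lösen, müssen wir 3 Stammfunktionen unserer Gleichung für den Snap s(t) = -7·cos(t) finden. Mit ∫s(t)dt und Anwendung von j(0) = 0, finden wir j(t) = -7·sin(t). Die Stammfunktion von dem Ruck, mit a(0) = 7, ergibt die Beschleunigung: a(t) = 7·cos(t). Die Stammfunktion von der Beschleunigung ist die Geschwindigkeit. Mit v(0) = 0 erhalten wir v(t) = 7·sin(t). Mit v(t) = 7·sin(t) und Einsetzen von t = -pi, finden wir v = 0.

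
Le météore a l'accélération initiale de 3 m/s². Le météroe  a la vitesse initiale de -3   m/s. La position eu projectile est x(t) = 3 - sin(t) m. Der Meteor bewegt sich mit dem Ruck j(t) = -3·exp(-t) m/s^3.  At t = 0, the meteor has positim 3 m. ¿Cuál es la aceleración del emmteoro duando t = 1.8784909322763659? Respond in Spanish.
Necesitamos integrar nuestra ecuación de la sacudida j(t) = -3·exp(-t) 1 vez. Tomando ∫j(t)dt y aplicando a(0) = 3, encontramos a(t) = 3·exp(-t). Tenemos la aceleración a(t) = 3·exp(-t). Sustituyendo t = 1.8784909322763659: a(1.8784909322763659) = 0.458461645180404.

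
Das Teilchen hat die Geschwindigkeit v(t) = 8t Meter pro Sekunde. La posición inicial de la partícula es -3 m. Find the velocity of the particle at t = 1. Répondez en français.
De l'équation de la vitesse v(t) = 8·t, nous substituons t = 1 pour obtenir v = 8.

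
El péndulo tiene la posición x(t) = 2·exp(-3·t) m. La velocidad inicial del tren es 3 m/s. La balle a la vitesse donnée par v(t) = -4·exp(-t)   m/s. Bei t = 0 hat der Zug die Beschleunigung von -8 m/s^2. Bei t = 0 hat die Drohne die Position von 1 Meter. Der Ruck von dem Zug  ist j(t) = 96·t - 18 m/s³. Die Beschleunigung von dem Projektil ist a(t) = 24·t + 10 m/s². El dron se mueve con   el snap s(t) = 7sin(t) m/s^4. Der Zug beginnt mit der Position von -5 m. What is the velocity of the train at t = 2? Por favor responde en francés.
Nous devons trouver l'intégrale de notre équation du jerk j(t) = 96·t - 18 2 fois. L'intégrale du jerk est l'accélération. En utilisant a(0) = -8, nous obtenons a(t) = 48·t^2 - 18·t - 8. En prenant ∫a(t)dt et en appliquant v(0) = 3, nous trouvons v(t) = 16·t^3 - 9·t^2 - 8·t + 3. De l'équation de la vitesse v(t) = 16·t^3 - 9·t^2 - 8·t + 3, nous substituons t = 2 pour obtenir v = 79.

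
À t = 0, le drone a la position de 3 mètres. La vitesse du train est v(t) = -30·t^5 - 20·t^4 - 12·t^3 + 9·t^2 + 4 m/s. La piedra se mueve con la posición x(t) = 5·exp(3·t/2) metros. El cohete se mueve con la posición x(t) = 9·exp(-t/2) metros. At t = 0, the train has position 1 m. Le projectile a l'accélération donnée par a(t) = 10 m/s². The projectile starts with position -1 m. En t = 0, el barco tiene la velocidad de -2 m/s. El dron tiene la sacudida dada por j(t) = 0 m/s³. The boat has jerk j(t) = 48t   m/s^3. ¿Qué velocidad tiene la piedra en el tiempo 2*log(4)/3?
Debemos derivar nuestra ecuación de la posición x(t) = 5·exp(3·t/2) 1 vez. Derivando la posición, obtenemos la velocidad: v(t) = 15·exp(3·t/2)/2. Tenemos la velocidad v(t) = 15·exp(3·t/2)/2. Sustituyendo t = 2*log(4)/3: v(2*log(4)/3) = 30.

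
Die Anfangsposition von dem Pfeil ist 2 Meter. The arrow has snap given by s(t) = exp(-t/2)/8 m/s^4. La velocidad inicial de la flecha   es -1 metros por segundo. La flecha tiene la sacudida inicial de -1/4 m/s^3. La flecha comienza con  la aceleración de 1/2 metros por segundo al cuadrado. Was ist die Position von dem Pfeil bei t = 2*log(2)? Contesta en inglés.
To find the answer, we compute 4 integrals of s(t) = exp(-t/2)/8. Integrating snap and using the initial condition j(0) = -1/4, we get j(t) = -exp(-t/2)/4. The integral of jerk, with a(0) = 1/2, gives acceleration: a(t) = exp(-t/2)/2. The antiderivative of acceleration, with v(0) = -1, gives velocity: v(t) = -exp(-t/2). Finding the antiderivative of v(t) and using x(0) = 2: x(t) = 2·exp(-t/2). From the given position equation x(t) = 2·exp(-t/2), we substitute t = 2*log(2) to get x = 1.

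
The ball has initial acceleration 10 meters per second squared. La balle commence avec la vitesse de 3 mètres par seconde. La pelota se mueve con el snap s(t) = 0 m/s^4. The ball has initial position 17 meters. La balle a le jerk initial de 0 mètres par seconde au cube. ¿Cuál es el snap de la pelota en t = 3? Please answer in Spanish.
Usando s(t) = 0 y sustituyendo t = 3, encontramos s = 0.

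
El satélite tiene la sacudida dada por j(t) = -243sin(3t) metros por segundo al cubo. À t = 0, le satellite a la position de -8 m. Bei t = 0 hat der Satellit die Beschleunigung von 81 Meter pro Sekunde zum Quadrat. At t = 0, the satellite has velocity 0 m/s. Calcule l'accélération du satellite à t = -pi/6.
Pour résoudre ceci, nous devons prendre 1 primitive de notre équation du jerk j(t) = -243·sin(3·t). La primitive du jerk est l'accélération. En utilisant a(0) = 81, nous obtenons a(t) = 81·cos(3·t). De l'équation de l'accélération a(t) = 81·cos(3·t), nous substituons t = -pi/6 pour obtenir a = 0.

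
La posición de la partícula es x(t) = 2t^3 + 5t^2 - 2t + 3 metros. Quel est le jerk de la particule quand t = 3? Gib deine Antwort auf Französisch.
Pour résoudre ceci, nous devons prendre 3 dérivées de notre équation de la position x(t) = 2·t^3 + 5·t^2 - 2·t + 3. En dérivant la position, nous obtenons la vitesse: v(t) = 6·t^2 + 10·t - 2. La dérivée de la vitesse donne l'accélération: a(t) = 12·t + 10. En prenant d/dt de a(t), nous trouvons j(t) = 12. Nous avons le jerk j(t) = 12. En substituant t = 3: j(3) = 12.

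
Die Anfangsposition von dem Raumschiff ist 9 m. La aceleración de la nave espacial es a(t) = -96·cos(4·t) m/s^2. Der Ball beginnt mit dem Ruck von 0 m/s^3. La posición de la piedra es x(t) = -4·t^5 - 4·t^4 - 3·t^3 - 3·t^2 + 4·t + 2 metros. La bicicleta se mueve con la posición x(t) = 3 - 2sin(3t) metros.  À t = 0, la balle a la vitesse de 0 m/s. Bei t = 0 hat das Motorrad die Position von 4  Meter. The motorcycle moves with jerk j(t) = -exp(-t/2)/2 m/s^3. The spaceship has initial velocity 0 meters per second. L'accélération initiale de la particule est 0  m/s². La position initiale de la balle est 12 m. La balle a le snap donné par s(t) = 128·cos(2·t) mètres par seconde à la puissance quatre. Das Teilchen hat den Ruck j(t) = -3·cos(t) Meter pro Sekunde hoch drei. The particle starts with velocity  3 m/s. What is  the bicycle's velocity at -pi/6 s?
We must differentiate our position equation x(t) = 3 - 2·sin(3·t) 1 time. Taking d/dt of x(t), we find v(t) = -6·cos(3·t). From the given velocity equation v(t) = -6·cos(3·t), we substitute t = -pi/6 to get v = 0.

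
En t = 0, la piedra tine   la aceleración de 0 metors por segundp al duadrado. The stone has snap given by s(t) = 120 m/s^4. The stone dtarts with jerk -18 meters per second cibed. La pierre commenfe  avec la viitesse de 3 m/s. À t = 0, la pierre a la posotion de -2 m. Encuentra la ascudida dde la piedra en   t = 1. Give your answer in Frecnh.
Nous devons intégrer notre équation du snap s(t) = 120 1 fois. En prenant ∫s(t)dt et en appliquant j(0) = -18, nous trouvons j(t) = 120·t - 18. De l'équation du jerk j(t) = 120·t - 18, nous substituons t = 1 pour obtenir j = 102.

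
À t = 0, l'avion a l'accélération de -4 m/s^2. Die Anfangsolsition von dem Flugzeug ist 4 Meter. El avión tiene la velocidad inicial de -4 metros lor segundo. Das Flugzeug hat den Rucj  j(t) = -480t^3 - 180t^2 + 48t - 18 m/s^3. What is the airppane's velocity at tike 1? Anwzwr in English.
We must find the antiderivative of our jerk equation j(t) = -480·t^3 - 180·t^2 + 48·t - 18 2 times. Taking ∫j(t)dt and applying a(0) = -4, we find a(t) = -120·t^4 - 60·t^3 + 24·t^2 - 18·t - 4. Finding the integral of a(t) and using v(0) = -4: v(t) = -24·t^5 - 15·t^4 + 8·t^3 - 9·t^2 - 4·t - 4. From the given velocity equation v(t) = -24·t^5 - 15·t^4 + 8·t^3 - 9·t^2 - 4·t - 4, we substitute t = 1 to get v = -48.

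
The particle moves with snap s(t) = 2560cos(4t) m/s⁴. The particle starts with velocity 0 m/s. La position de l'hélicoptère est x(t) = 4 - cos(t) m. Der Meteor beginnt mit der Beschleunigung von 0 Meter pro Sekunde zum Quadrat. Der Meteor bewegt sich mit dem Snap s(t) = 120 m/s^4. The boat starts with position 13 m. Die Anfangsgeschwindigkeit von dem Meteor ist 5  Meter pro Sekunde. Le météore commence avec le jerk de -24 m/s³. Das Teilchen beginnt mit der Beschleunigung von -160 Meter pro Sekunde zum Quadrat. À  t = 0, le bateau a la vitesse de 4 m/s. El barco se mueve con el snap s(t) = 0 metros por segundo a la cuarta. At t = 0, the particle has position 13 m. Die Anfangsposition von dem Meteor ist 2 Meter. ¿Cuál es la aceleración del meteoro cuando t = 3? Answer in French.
En partant du snap s(t) = 120, nous prenons 2 intégrales. En intégrant le snap et en utilisant la condition initiale j(0) = -24, nous obtenons j(t) = 120·t - 24. L'intégrale du jerk, avec a(0) = 0, donne l'accélération: a(t) = 12·t·(5·t - 2). En utilisant a(t) = 12·t·(5·t - 2) et en substituant t = 3, nous trouvons a = 468.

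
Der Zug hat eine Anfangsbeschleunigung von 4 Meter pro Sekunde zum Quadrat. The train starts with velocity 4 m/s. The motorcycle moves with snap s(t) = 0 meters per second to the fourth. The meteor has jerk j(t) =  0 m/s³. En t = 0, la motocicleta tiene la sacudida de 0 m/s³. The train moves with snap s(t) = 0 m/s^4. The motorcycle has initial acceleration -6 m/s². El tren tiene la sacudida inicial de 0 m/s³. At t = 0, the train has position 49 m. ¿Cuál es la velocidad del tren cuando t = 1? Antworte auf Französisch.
Nous devons trouver l'intégrale de notre équation du snap s(t) = 0 3 fois. En prenant ∫s(t)dt et en appliquant j(0) = 0, nous trouvons j(t) = 0. En prenant ∫j(t)dt et en appliquant a(0) = 4, nous trouvons a(t) = 4. En prenant ∫a(t)dt et en appliquant v(0) = 4, nous trouvons v(t) = 4·t + 4. En utilisant v(t) = 4·t + 4 et en substituant t = 1, nous trouvons v = 8.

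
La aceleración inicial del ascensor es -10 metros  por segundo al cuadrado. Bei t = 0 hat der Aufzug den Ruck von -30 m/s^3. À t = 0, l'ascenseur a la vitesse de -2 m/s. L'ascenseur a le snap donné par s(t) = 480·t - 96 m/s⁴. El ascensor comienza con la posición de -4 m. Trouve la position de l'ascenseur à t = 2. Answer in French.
Nous devons trouver la primitive de notre équation du snap s(t) = 480·t - 96 4 fois. En prenant ∫s(t)dt et en appliquant j(0) = -30, nous trouvons j(t) = 240·t^2 - 96·t - 30. La primitive du jerk, avec a(0) = -10, donne l'accélération: a(t) = 80·t^3 - 48·t^2 - 30·t - 10. En intégrant l'accélération et en utilisant la condition initiale v(0) = -2, nous obtenons v(t) = 20·t^4 - 16·t^3 - 15·t^2 - 10·t - 2. La primitive de la vitesse, avec x(0) = -4, donne la position: x(t) = 4·t^5 - 4·t^4 - 5·t^3 - 5·t^2 - 2·t - 4. Nous avons la position x(t) = 4·t^5 - 4·t^4 - 5·t^3 - 5·t^2 - 2·t - 4. En substituant t = 2: x(2) = -4.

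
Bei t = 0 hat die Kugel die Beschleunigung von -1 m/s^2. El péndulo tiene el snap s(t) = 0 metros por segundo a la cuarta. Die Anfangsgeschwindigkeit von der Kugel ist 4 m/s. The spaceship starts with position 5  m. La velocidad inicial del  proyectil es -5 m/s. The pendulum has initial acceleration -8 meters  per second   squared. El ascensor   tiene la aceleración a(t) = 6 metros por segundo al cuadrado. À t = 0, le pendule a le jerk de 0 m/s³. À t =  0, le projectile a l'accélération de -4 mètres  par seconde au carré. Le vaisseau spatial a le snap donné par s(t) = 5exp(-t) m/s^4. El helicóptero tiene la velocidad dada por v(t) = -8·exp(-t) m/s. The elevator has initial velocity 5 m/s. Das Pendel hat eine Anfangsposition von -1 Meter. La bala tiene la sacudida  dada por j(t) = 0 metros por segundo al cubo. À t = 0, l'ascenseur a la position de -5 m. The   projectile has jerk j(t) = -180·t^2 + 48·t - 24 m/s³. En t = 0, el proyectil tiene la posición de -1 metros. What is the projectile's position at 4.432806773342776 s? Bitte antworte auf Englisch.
We need to integrate our jerk equation j(t) = -180·t^2 + 48·t - 24 3 times. Integrating jerk and using the initial condition a(0) = -4, we get a(t) = -60·t^3 + 24·t^2 - 24·t - 4. Integrating acceleration and using the initial condition v(0) = -5, we get v(t) = -15·t^4 + 8·t^3 - 12·t^2 - 4·t - 5. The antiderivative of velocity is position. Using x(0) = -1, we get x(t) = -3·t^5 + 2·t^4 - 4·t^3 - 2·t^2 - 5·t - 1. From the given position equation x(t) = -3·t^5 + 2·t^4 - 4·t^3 - 2·t^2 - 5·t - 1, we substitute t = 4.432806773342776 to get x = -4773.35301368120.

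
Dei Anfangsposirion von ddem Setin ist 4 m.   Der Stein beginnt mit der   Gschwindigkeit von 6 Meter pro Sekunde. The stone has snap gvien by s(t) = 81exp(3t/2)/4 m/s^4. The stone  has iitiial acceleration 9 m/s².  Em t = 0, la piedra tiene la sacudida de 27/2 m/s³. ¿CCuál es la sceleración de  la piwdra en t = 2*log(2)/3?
Para resolver esto, necesitamos tomar 2 antiderivadas de nuestra ecuación del snap s(t) = 81·exp(3·t/2)/4. Tomando ∫s(t)dt y aplicando j(0) = 27/2, encontramos j(t) = 27·exp(3·t/2)/2. Tomando ∫j(t)dt y aplicando a(0) = 9, encontramos a(t) = 9·exp(3·t/2). De la ecuación de la aceleración a(t) = 9·exp(3·t/2), sustituimos t = 2*log(2)/3 para obtener a = 18.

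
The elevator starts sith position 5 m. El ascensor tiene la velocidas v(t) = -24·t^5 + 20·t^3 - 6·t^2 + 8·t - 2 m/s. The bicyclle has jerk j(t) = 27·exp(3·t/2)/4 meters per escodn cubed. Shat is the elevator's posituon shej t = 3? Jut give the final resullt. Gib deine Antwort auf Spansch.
En t = 3, x = -2530.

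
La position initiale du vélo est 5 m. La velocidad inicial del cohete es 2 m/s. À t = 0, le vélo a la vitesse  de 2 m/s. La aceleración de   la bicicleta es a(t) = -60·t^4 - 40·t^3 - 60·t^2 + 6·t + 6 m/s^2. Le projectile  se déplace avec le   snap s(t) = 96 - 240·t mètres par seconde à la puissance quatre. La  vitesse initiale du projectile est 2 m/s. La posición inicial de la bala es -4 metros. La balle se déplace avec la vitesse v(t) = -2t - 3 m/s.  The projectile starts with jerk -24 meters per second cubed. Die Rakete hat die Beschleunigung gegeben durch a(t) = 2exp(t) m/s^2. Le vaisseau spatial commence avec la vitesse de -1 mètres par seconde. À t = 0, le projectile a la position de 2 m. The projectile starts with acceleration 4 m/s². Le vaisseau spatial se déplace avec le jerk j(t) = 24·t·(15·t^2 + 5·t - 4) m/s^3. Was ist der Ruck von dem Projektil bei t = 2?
Ausgehend von dem Snap s(t) = 96 - 240·t, nehmen wir 1 Integral. Das Integral von dem Snap ist der Ruck. Mit j(0) = -24 erhalten wir j(t) = -120·t^2 + 96·t - 24. Mit j(t) = -120·t^2 + 96·t - 24 und Einsetzen von t = 2, finden wir j = -312.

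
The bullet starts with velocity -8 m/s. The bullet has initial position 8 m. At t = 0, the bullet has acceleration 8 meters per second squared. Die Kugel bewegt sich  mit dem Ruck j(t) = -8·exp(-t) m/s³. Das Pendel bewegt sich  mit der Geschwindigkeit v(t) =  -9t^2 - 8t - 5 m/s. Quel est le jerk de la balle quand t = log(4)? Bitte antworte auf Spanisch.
Tenemos la sacudida j(t) = -8·exp(-t). Sustituyendo t = log(4): j(log(4)) = -2.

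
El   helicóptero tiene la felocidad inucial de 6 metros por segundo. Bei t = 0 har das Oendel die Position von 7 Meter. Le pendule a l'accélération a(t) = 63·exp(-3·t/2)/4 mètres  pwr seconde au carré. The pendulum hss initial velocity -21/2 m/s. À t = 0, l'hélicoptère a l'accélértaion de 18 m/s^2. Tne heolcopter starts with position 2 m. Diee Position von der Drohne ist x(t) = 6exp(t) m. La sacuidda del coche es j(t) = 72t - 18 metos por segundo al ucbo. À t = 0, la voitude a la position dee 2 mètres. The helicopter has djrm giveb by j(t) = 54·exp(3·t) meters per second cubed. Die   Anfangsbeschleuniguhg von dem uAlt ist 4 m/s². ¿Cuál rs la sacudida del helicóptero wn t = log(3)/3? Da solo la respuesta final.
En t = log(3)/3, j = 162.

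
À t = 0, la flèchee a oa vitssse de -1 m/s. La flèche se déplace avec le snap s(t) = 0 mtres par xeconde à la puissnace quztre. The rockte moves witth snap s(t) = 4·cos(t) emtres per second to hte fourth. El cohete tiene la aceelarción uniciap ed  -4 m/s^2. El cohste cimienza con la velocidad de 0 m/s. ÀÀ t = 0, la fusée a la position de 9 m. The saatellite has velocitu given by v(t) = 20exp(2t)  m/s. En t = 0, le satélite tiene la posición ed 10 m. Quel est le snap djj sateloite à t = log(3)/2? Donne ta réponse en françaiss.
En partant de la vitesse v(t) = 20·exp(2·t), nous prenons 3 dérivées. En prenant d/dt de v(t), nous trouvons a(t) = 40·exp(2·t). En dérivant l'accélération, nous obtenons le jerk: j(t) = 80·exp(2·t). La dérivée du jerk donne le snap: s(t) = 160·exp(2·t). De l'équation du snap s(t) = 160·exp(2·t), nous substituons t = log(3)/2 pour obtenir s = 480.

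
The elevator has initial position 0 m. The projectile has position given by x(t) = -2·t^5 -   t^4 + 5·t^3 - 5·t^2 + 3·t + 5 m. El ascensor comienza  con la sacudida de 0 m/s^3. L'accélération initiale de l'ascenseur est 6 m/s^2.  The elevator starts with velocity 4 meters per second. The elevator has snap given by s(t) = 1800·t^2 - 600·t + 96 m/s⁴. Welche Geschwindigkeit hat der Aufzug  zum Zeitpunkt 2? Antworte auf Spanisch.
Para resolver esto, necesitamos tomar 3 integrales de nuestra ecuación del snap s(t) = 1800·t^2 - 600·t + 96. La antiderivada del snap, con j(0) = 0, da la sacudida: j(t) = 12·t·(50·t^2 - 25·t + 8). La antiderivada de la sacudida, con a(0) = 6, da la aceleración: a(t) = 150·t^4 - 100·t^3 + 48·t^2 + 6. Tomando ∫a(t)dt y aplicando v(0) = 4, encontramos v(t) = 30·t^5 - 25·t^4 + 16·t^3 + 6·t + 4. De la ecuación de la velocidad v(t) = 30·t^5 - 25·t^4 + 16·t^3 + 6·t + 4, sustituimos t = 2 para obtener v = 704.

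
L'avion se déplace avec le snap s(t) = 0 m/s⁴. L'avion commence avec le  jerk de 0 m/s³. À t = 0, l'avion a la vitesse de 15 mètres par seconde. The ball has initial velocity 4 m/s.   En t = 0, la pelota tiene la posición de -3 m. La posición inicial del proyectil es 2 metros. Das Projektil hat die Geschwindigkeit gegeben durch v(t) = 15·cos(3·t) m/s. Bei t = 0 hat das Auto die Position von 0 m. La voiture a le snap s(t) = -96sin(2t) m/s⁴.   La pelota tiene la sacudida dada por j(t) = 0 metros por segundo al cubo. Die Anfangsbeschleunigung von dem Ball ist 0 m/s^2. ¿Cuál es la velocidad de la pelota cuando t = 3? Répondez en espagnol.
Partiendo de la sacudida j(t) = 0, tomamos 2 antiderivadas. La antiderivada de la sacudida, con a(0) = 0, da la aceleración: a(t) = 0. La antiderivada de la aceleración, con v(0) = 4, da la velocidad: v(t) = 4. Usando v(t) = 4 y sustituyendo t = 3, encontramos v = 4.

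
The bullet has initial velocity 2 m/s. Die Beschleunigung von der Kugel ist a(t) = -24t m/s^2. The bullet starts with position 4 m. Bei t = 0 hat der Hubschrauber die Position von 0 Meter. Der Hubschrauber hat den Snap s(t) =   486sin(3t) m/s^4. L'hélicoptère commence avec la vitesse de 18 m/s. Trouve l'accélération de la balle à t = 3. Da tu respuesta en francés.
En utilisant a(t) = -24·t et en substituant t = 3, nous trouvons a = -72.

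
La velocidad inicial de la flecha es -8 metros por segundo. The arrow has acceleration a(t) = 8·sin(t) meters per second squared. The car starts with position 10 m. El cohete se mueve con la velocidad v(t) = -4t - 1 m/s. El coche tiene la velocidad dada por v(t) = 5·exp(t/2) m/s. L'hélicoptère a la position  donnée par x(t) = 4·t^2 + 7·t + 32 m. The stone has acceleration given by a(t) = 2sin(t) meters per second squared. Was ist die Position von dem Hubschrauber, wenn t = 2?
Wir haben die Position x(t) = 4·t^2 + 7·t + 32. Durch Einsetzen von t = 2: x(2) = 62.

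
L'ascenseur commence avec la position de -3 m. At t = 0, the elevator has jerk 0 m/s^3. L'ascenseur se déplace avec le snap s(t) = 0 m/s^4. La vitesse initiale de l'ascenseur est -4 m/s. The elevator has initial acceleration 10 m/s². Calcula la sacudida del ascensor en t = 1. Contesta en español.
Debemos encontrar la integral de nuestra ecuación del snap s(t) = 0 1 vez. Tomando ∫s(t)dt y aplicando j(0) = 0, encontramos j(t) = 0. Usando j(t) = 0 y sustituyendo t = 1, encontramos j = 0.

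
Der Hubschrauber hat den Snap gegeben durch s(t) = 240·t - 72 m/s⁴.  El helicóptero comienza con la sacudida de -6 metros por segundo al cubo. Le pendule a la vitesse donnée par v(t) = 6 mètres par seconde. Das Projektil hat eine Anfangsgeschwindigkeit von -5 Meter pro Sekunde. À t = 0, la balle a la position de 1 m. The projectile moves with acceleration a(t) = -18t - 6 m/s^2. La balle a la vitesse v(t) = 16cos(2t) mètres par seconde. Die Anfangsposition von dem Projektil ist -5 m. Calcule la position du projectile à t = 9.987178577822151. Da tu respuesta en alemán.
Ausgehend von der Beschleunigung a(t) = -18·t - 6, nehmen wir 2 Integrale. Das Integral von der Beschleunigung ist die Geschwindigkeit. Mit v(0) = -5 erhalten wir v(t) = -9·t^2 - 6·t - 5. Die Stammfunktion von der Geschwindigkeit ist die Position. Mit x(0) = -5 erhalten wir x(t) = -3·t^3 - 3·t^2 - 5·t - 5. Mit x(t) = -3·t^3 - 3·t^2 - 5·t - 5 und Einsetzen von t = 9.987178577822151, finden wir x = -3342.64260943988.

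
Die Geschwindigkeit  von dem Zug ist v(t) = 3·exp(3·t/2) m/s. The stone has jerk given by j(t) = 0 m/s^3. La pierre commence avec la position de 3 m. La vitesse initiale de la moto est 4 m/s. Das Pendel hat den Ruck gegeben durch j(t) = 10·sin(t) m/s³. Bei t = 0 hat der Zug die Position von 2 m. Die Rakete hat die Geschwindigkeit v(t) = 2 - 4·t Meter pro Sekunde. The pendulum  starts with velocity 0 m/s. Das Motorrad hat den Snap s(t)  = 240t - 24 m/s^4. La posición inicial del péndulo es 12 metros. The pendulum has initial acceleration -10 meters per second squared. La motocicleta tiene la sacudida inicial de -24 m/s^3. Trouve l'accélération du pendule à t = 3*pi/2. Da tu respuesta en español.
Para resolver esto, necesitamos tomar 1 integral de nuestra ecuación de la sacudida j(t) = 10·sin(t). Tomando ∫j(t)dt y aplicando a(0) = -10, encontramos a(t) = -10·cos(t). De la ecuación de la aceleración a(t) = -10·cos(t), sustituimos t = 3*pi/2 para obtener a = 0.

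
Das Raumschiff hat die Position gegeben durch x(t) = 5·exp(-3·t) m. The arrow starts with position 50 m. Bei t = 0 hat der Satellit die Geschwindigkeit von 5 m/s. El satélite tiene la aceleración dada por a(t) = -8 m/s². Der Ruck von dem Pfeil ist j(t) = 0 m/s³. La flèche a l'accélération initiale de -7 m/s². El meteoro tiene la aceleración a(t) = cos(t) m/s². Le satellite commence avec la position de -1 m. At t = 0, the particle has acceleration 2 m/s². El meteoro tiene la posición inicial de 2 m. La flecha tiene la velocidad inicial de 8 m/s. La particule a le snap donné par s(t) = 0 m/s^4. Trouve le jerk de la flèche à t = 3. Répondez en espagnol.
Usando j(t) = 0 y sustituyendo t = 3, encontramos j = 0.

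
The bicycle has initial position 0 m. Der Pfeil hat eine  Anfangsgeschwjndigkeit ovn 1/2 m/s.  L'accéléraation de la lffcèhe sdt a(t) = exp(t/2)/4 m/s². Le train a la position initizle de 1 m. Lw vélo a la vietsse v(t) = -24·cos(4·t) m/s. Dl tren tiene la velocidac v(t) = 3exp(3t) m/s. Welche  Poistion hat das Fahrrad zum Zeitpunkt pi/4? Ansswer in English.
We need to integrate our velocity equation v(t) = -24·cos(4·t) 1 time. The antiderivative of velocity, with x(0) = 0, gives position: x(t) = -6·sin(4·t). From the given position equation x(t) = -6·sin(4·t), we substitute t = pi/4 to get x = 0.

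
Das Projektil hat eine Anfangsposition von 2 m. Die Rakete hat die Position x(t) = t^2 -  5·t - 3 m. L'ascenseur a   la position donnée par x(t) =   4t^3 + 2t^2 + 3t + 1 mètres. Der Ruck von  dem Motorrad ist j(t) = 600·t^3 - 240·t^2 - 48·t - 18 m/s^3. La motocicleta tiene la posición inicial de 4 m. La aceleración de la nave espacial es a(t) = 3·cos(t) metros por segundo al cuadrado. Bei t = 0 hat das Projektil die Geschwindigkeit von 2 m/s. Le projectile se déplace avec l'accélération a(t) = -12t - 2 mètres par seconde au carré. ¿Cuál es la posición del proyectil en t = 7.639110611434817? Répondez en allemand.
Um dies zu lösen, müssen wir 2 Stammfunktionen unserer Gleichung für die Beschleunigung a(t) = -12·t - 2 finden. Durch Integration von der Beschleunigung und Verwendung der Anfangsbedingung v(0) = 2, erhalten wir v(t) = -6·t^2 - 2·t + 2. Durch Integration von der Geschwindigkeit und Verwendung der Anfangsbedingung x(0) = 2, erhalten wir x(t) = -2·t^3 - t^2 + 2·t + 2. Aus der Gleichung für die Position x(t) = -2·t^3 - t^2 + 2·t + 2, setzen wir t = 7.639110611434817 ein und erhalten x = -932.653834440684.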